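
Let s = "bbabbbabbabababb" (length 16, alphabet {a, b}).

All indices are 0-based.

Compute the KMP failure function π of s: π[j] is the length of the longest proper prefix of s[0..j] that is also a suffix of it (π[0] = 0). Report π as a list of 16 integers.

π[0] = 0
j=1 s[j]='b': π[1]=1 (border 'b')
j=2 s[j]='a': k: 1→0; π[2]=0 (border '')
j=3 s[j]='b': π[3]=1 (border 'b')
j=4 s[j]='b': π[4]=2 (border 'bb')
j=5 s[j]='b': k: 2→1; π[5]=2 (border 'bb')
j=6 s[j]='a': π[6]=3 (border 'bba')
j=7 s[j]='b': π[7]=4 (border 'bbab')
j=8 s[j]='b': π[8]=5 (border 'bbabb')
j=9 s[j]='a': k: 5→2; π[9]=3 (border 'bba')
j=10 s[j]='b': π[10]=4 (border 'bbab')
j=11 s[j]='a': k: 4→1→0; π[11]=0 (border '')
j=12 s[j]='b': π[12]=1 (border 'b')
j=13 s[j]='a': k: 1→0; π[13]=0 (border '')
j=14 s[j]='b': π[14]=1 (border 'b')
j=15 s[j]='b': π[15]=2 (border 'bb')

[0, 1, 0, 1, 2, 2, 3, 4, 5, 3, 4, 0, 1, 0, 1, 2]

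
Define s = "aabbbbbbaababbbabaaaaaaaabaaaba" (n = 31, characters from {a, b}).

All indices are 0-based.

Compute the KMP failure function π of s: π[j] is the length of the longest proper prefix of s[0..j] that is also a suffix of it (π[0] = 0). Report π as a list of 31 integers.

[0, 1, 0, 0, 0, 0, 0, 0, 1, 2, 3, 1, 0, 0, 0, 1, 0, 1, 2, 2, 2, 2, 2, 2, 2, 3, 1, 2, 2, 3, 1]

π[0] = 0
j=1 s[j]='a': π[1]=1 (border 'a')
j=2 s[j]='b': k: 1→0; π[2]=0 (border '')
j=3 s[j]='b': π[3]=0 (border '')
j=4 s[j]='b': π[4]=0 (border '')
j=5 s[j]='b': π[5]=0 (border '')
j=6 s[j]='b': π[6]=0 (border '')
j=7 s[j]='b': π[7]=0 (border '')
j=8 s[j]='a': π[8]=1 (border 'a')
j=9 s[j]='a': π[9]=2 (border 'aa')
j=10 s[j]='b': π[10]=3 (border 'aab')
j=11 s[j]='a': k: 3→0; π[11]=1 (border 'a')
j=12 s[j]='b': k: 1→0; π[12]=0 (border '')
j=13 s[j]='b': π[13]=0 (border '')
j=14 s[j]='b': π[14]=0 (border '')
j=15 s[j]='a': π[15]=1 (border 'a')
j=16 s[j]='b': k: 1→0; π[16]=0 (border '')
j=17 s[j]='a': π[17]=1 (border 'a')
j=18 s[j]='a': π[18]=2 (border 'aa')
j=19 s[j]='a': k: 2→1; π[19]=2 (border 'aa')
j=20 s[j]='a': k: 2→1; π[20]=2 (border 'aa')
j=21 s[j]='a': k: 2→1; π[21]=2 (border 'aa')
j=22 s[j]='a': k: 2→1; π[22]=2 (border 'aa')
j=23 s[j]='a': k: 2→1; π[23]=2 (border 'aa')
j=24 s[j]='a': k: 2→1; π[24]=2 (border 'aa')
j=25 s[j]='b': π[25]=3 (border 'aab')
j=26 s[j]='a': k: 3→0; π[26]=1 (border 'a')
j=27 s[j]='a': π[27]=2 (border 'aa')
j=28 s[j]='a': k: 2→1; π[28]=2 (border 'aa')
j=29 s[j]='b': π[29]=3 (border 'aab')
j=30 s[j]='a': k: 3→0; π[30]=1 (border 'a')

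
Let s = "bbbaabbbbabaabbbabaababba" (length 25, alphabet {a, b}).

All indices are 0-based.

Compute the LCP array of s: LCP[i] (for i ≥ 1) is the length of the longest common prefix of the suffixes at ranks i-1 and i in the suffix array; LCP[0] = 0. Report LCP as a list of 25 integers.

[0, 1, 3, 5, 1, 5, 3, 2, 3, 4, 0, 2, 4, 6, 2, 6, 3, 1, 3, 3, 7, 2, 4, 8, 3]

rank | idx | suffix
   0 |  24 | a
   1 |  18 | aababba
   2 |  11 | aabbbabaababba
   3 |   3 | aabbbbabaabbbabaababba
   4 |  16 | abaababba
   5 |   9 | abaabbbabaababba
   6 |  19 | ababba
   7 |  21 | abba
   8 |  12 | abbbabaababba
   9 |   4 | abbbbabaabbbabaababba
  10 |  23 | ba
  11 |  17 | baababba
  12 |  10 | baabbbabaababba
  13 |   2 | baabbbbabaabbbabaababba
  14 |  15 | babaababba
  15 |   8 | babaabbbabaababba
  16 |  20 | babba
  17 |  22 | bba
  18 |   1 | bbaabbbbabaabbbabaababba
  19 |  14 | bbabaababba
  20 |   7 | bbabaabbbabaababba
  21 |   0 | bbbaabbbbabaabbbabaababba
  22 |  13 | bbbabaababba
  23 |   6 | bbbabaabbbabaababba
  24 |   5 | bbbbabaabbbabaababba

SA = [24, 18, 11, 3, 16, 9, 19, 21, 12, 4, 23, 17, 10, 2, 15, 8, 20, 22, 1, 14, 7, 0, 13, 6, 5]
[i] adj suffixes → lcp
  [1] 24/18 → 1 ('a')
  [2] 18/11 → 3 ('aab')
  [3] 11/3 → 5 ('aabbb')
  [4] 3/16 → 1 ('a')
  [5] 16/9 → 5 ('abaab')
  [6] 9/19 → 3 ('aba')
  [7] 19/21 → 2 ('ab')
  [8] 21/12 → 3 ('abb')
  [9] 12/4 → 4 ('abbb')
  [10] 4/23 → 0 ('')
  [11] 23/17 → 2 ('ba')
  [12] 17/10 → 4 ('baab')
  [13] 10/2 → 6 ('baabbb')
  [14] 2/15 → 2 ('ba')
  [15] 15/8 → 6 ('babaab')
  [16] 8/20 → 3 ('bab')
  [17] 20/22 → 1 ('b')
  [18] 22/1 → 3 ('bba')
  [19] 1/14 → 3 ('bba')
  [20] 14/7 → 7 ('bbabaab')
  [21] 7/0 → 2 ('bb')
  [22] 0/13 → 4 ('bbba')
  [23] 13/6 → 8 ('bbbabaab')
  [24] 6/5 → 3 ('bbb')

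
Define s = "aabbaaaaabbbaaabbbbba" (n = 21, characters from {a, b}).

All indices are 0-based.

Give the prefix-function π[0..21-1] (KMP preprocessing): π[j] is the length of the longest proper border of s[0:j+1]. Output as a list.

π[0] = 0
j=1 s[j]='a': π[1]=1 (border 'a')
j=2 s[j]='b': k: 1→0; π[2]=0 (border '')
j=3 s[j]='b': π[3]=0 (border '')
j=4 s[j]='a': π[4]=1 (border 'a')
j=5 s[j]='a': π[5]=2 (border 'aa')
j=6 s[j]='a': k: 2→1; π[6]=2 (border 'aa')
j=7 s[j]='a': k: 2→1; π[7]=2 (border 'aa')
j=8 s[j]='a': k: 2→1; π[8]=2 (border 'aa')
j=9 s[j]='b': π[9]=3 (border 'aab')
j=10 s[j]='b': π[10]=4 (border 'aabb')
j=11 s[j]='b': k: 4→0; π[11]=0 (border '')
j=12 s[j]='a': π[12]=1 (border 'a')
j=13 s[j]='a': π[13]=2 (border 'aa')
j=14 s[j]='a': k: 2→1; π[14]=2 (border 'aa')
j=15 s[j]='b': π[15]=3 (border 'aab')
j=16 s[j]='b': π[16]=4 (border 'aabb')
j=17 s[j]='b': k: 4→0; π[17]=0 (border '')
j=18 s[j]='b': π[18]=0 (border '')
j=19 s[j]='b': π[19]=0 (border '')
j=20 s[j]='a': π[20]=1 (border 'a')

[0, 1, 0, 0, 1, 2, 2, 2, 2, 3, 4, 0, 1, 2, 2, 3, 4, 0, 0, 0, 1]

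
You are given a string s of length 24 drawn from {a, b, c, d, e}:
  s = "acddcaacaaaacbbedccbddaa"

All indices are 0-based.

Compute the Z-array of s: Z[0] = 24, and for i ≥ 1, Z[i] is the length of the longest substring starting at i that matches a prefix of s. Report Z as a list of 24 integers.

[24, 0, 0, 0, 0, 1, 2, 0, 1, 1, 1, 2, 0, 0, 0, 0, 0, 0, 0, 0, 0, 0, 1, 1]

Z[0]=24
i=1: outside box; Z[1]=0
i=2: outside box; Z[2]=0
i=3: outside box; Z[3]=0
i=4: outside box; Z[4]=0
i=5: outside box; Z[5]=1 scan→box=[5,6)
i=6: outside box; Z[6]=2 scan→box=[6,8)
i=7: min(r-i=1, Z[1]=0)=0; Z[7]=0
i=8: outside box; Z[8]=1 scan→box=[8,9)
i=9: outside box; Z[9]=1 scan→box=[9,10)
i=10: outside box; Z[10]=1 scan→box=[10,11)
i=11: outside box; Z[11]=2 scan→box=[11,13)
i=12: min(r-i=1, Z[1]=0)=0; Z[12]=0
i=13: outside box; Z[13]=0
i=14: outside box; Z[14]=0
i=15: outside box; Z[15]=0
i=16: outside box; Z[16]=0
i=17: outside box; Z[17]=0
i=18: outside box; Z[18]=0
i=19: outside box; Z[19]=0
i=20: outside box; Z[20]=0
i=21: outside box; Z[21]=0
i=22: outside box; Z[22]=1 scan→box=[22,23)
i=23: outside box; Z[23]=1 scan→box=[23,24)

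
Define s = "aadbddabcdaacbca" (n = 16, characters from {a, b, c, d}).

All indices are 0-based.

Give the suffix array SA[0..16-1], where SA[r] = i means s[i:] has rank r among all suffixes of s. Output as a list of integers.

[15, 10, 0, 6, 11, 1, 13, 7, 3, 14, 12, 8, 9, 5, 2, 4]

rank→(start, suffix):
  0 → (15, 'a')
  1 → (10, 'aacbca')
  2 → (0, 'aadbddabcdaacbca')
  3 → (6, 'abcdaacbca')
  4 → (11, 'acbca')
  5 → (1, 'adbddabcdaacbca')
  6 → (13, 'bca')
  7 → (7, 'bcdaacbca')
  8 → (3, 'bddabcdaacbca')
  9 → (14, 'ca')
  10 → (12, 'cbca')
  11 → (8, 'cdaacbca')
  12 → (9, 'daacbca')
  13 → (5, 'dabcdaacbca')
  14 → (2, 'dbddabcdaacbca')
  15 → (4, 'ddabcdaacbca')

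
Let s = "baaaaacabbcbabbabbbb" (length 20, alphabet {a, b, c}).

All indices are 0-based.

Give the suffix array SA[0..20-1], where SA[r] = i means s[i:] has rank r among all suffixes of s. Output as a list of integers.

sorted suffixes:
  #0 SA[0]=1  'aaaaacabbcbabbabbbb'
  #1 SA[1]=2  'aaaacabbcbabbabbbb'
  #2 SA[2]=3  'aaacabbcbabbabbbb'
  #3 SA[3]=4  'aacabbcbabbabbbb'
  #4 SA[4]=12  'abbabbbb'
  #5 SA[5]=15  'abbbb'
  #6 SA[6]=7  'abbcbabbabbbb'
  #7 SA[7]=5  'acabbcbabbabbbb'
  #8 SA[8]=19  'b'
  #9 SA[9]=0  'baaaaacabbcbabbabbbb'
  #10 SA[10]=11  'babbabbbb'
  #11 SA[11]=14  'babbbb'
  #12 SA[12]=18  'bb'
  #13 SA[13]=13  'bbabbbb'
  #14 SA[14]=17  'bbb'
  #15 SA[15]=16  'bbbb'
  #16 SA[16]=8  'bbcbabbabbbb'
  #17 SA[17]=9  'bcbabbabbbb'
  #18 SA[18]=6  'cabbcbabbabbbb'
  #19 SA[19]=10  'cbabbabbbb'

[1, 2, 3, 4, 12, 15, 7, 5, 19, 0, 11, 14, 18, 13, 17, 16, 8, 9, 6, 10]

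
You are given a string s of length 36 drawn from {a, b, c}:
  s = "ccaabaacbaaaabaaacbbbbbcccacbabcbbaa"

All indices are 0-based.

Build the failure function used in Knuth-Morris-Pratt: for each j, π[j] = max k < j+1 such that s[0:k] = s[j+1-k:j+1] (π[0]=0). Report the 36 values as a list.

π[0] = 0
j=1 s[j]='c': π[1]=1 (border 'c')
j=2 s[j]='a': k: 1→0; π[2]=0 (border '')
j=3 s[j]='a': π[3]=0 (border '')
j=4 s[j]='b': π[4]=0 (border '')
j=5 s[j]='a': π[5]=0 (border '')
j=6 s[j]='a': π[6]=0 (border '')
j=7 s[j]='c': π[7]=1 (border 'c')
j=8 s[j]='b': k: 1→0; π[8]=0 (border '')
j=9 s[j]='a': π[9]=0 (border '')
j=10 s[j]='a': π[10]=0 (border '')
j=11 s[j]='a': π[11]=0 (border '')
j=12 s[j]='a': π[12]=0 (border '')
j=13 s[j]='b': π[13]=0 (border '')
j=14 s[j]='a': π[14]=0 (border '')
j=15 s[j]='a': π[15]=0 (border '')
j=16 s[j]='a': π[16]=0 (border '')
j=17 s[j]='c': π[17]=1 (border 'c')
j=18 s[j]='b': k: 1→0; π[18]=0 (border '')
j=19 s[j]='b': π[19]=0 (border '')
j=20 s[j]='b': π[20]=0 (border '')
j=21 s[j]='b': π[21]=0 (border '')
j=22 s[j]='b': π[22]=0 (border '')
j=23 s[j]='c': π[23]=1 (border 'c')
j=24 s[j]='c': π[24]=2 (border 'cc')
j=25 s[j]='c': k: 2→1; π[25]=2 (border 'cc')
j=26 s[j]='a': π[26]=3 (border 'cca')
j=27 s[j]='c': k: 3→0; π[27]=1 (border 'c')
j=28 s[j]='b': k: 1→0; π[28]=0 (border '')
j=29 s[j]='a': π[29]=0 (border '')
j=30 s[j]='b': π[30]=0 (border '')
j=31 s[j]='c': π[31]=1 (border 'c')
j=32 s[j]='b': k: 1→0; π[32]=0 (border '')
j=33 s[j]='b': π[33]=0 (border '')
j=34 s[j]='a': π[34]=0 (border '')
j=35 s[j]='a': π[35]=0 (border '')

[0, 1, 0, 0, 0, 0, 0, 1, 0, 0, 0, 0, 0, 0, 0, 0, 0, 1, 0, 0, 0, 0, 0, 1, 2, 2, 3, 1, 0, 0, 0, 1, 0, 0, 0, 0]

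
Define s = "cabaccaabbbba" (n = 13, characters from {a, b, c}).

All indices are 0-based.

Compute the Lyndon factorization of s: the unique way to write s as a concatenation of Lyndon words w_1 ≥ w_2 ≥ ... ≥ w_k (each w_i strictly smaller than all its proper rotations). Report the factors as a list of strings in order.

emit factor 1: 'c' (i=0, period=1)
emit factor 2: 'abacc' (i=1, period=5)
emit factor 3: 'aabbbb' (i=6, period=6)
emit factor 4: 'a' (i=12, period=1)

["c", "abacc", "aabbbb", "a"]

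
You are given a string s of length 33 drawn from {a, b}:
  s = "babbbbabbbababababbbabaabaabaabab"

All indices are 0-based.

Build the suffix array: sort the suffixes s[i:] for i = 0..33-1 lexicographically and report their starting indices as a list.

rank | idx | suffix
   0 |  22 | aabaabaabab
   1 |  25 | aabaabab
   2 |  28 | aabab
   3 |  31 | ab
   4 |  20 | abaabaabaabab
   5 |  23 | abaabaabab
   6 |  26 | abaabab
   7 |  29 | abab
   8 |  10 | ababababbbabaabaabaabab
   9 |  12 | abababbbabaabaabaabab
  10 |  14 | ababbbabaabaabaabab
  11 |  16 | abbbabaabaabaabab
  12 |   6 | abbbababababbbabaabaabaabab
  13 |   1 | abbbbabbbababababbbabaabaabaabab
  14 |  32 | b
  15 |  21 | baabaabaabab
  16 |  24 | baabaabab
  17 |  27 | baabab
  18 |  30 | bab
  19 |  19 | babaabaabaabab
  20 |   9 | bababababbbabaabaabaabab
  21 |  11 | babababbbabaabaabaabab
  22 |  13 | bababbbabaabaabaabab
  23 |  15 | babbbabaabaabaabab
  24 |   5 | babbbababababbbabaabaabaabab
  25 |   0 | babbbbabbbababababbbabaabaabaabab
  26 |  18 | bbabaabaabaabab
  27 |   8 | bbababababbbabaabaabaabab
  28 |   4 | bbabbbababababbbabaabaabaabab
  29 |  17 | bbbabaabaabaabab
  30 |   7 | bbbababababbbabaabaabaabab
  31 |   3 | bbbabbbababababbbabaabaabaabab
  32 |   2 | bbbbabbbababababbbabaabaabaabab

[22, 25, 28, 31, 20, 23, 26, 29, 10, 12, 14, 16, 6, 1, 32, 21, 24, 27, 30, 19, 9, 11, 13, 15, 5, 0, 18, 8, 4, 17, 7, 3, 2]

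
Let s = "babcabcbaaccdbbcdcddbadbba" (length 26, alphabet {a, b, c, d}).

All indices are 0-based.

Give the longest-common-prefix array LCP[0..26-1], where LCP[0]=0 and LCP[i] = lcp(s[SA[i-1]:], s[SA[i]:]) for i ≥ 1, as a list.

[0, 1, 1, 3, 1, 1, 0, 2, 2, 2, 1, 2, 1, 2, 2, 0, 1, 1, 1, 2, 2, 0, 2, 3, 1, 1]

sorted suffixes:
  #0 SA[0]=25  'a'
  #1 SA[1]=8  'aaccdbbcdcddbadbba'
  #2 SA[2]=1  'abcabcbaaccdbbcdcddbadbba'
  #3 SA[3]=4  'abcbaaccdbbcdcddbadbba'
  #4 SA[4]=9  'accdbbcdcddbadbba'
  #5 SA[5]=21  'adbba'
  #6 SA[6]=24  'ba'
  #7 SA[7]=7  'baaccdbbcdcddbadbba'
  #8 SA[8]=0  'babcabcbaaccdbbcdcddbadbba'
  #9 SA[9]=20  'badbba'
  #10 SA[10]=23  'bba'
  #11 SA[11]=13  'bbcdcddbadbba'
  #12 SA[12]=2  'bcabcbaaccdbbcdcddbadbba'
  #13 SA[13]=5  'bcbaaccdbbcdcddbadbba'
  #14 SA[14]=14  'bcdcddbadbba'
  #15 SA[15]=3  'cabcbaaccdbbcdcddbadbba'
  #16 SA[16]=6  'cbaaccdbbcdcddbadbba'
  #17 SA[17]=10  'ccdbbcdcddbadbba'
  #18 SA[18]=11  'cdbbcdcddbadbba'
  #19 SA[19]=15  'cdcddbadbba'
  #20 SA[20]=17  'cddbadbba'
  #21 SA[21]=19  'dbadbba'
  #22 SA[22]=22  'dbba'
  #23 SA[23]=12  'dbbcdcddbadbba'
  #24 SA[24]=16  'dcddbadbba'
  #25 SA[25]=18  'ddbadbba'

SA = [25, 8, 1, 4, 9, 21, 24, 7, 0, 20, 23, 13, 2, 5, 14, 3, 6, 10, 11, 15, 17, 19, 22, 12, 16, 18]
i: (SA[i-1],SA[i]) lcp shared
  1: (25,8) 1 'a'
  2: (8,1) 1 'a'
  3: (1,4) 3 'abc'
  4: (4,9) 1 'a'
  5: (9,21) 1 'a'
  6: (21,24) 0 ''
  7: (24,7) 2 'ba'
  8: (7,0) 2 'ba'
  9: (0,20) 2 'ba'
  10: (20,23) 1 'b'
  11: (23,13) 2 'bb'
  12: (13,2) 1 'b'
  13: (2,5) 2 'bc'
  14: (5,14) 2 'bc'
  15: (14,3) 0 ''
  16: (3,6) 1 'c'
  17: (6,10) 1 'c'
  18: (10,11) 1 'c'
  19: (11,15) 2 'cd'
  20: (15,17) 2 'cd'
  21: (17,19) 0 ''
  22: (19,22) 2 'db'
  23: (22,12) 3 'dbb'
  24: (12,16) 1 'd'
  25: (16,18) 1 'd'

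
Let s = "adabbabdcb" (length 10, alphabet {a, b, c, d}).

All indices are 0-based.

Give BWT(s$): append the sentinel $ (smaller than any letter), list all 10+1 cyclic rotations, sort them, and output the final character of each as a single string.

bdb$cbaadab

rank  rotation     last
    0  $adabbabdcb  b
    1  abbabdcb$ad  d
    2  abdcb$adabb  b
    3  adabbabdcb$  $
    4  b$adabbabdc  c
    5  babdcb$adab  b
    6  bbabdcb$ada  a
    7  bdcb$adabba  a
    8  cb$adabbabd  d
    9  dabbabdcb$a  a
   10  dcb$adabbab  b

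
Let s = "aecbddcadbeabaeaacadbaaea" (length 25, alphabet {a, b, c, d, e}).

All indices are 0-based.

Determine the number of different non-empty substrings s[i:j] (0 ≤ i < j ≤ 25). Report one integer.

sorted suffixes:
  #0 SA[0]=24  'a'
  #1 SA[1]=15  'aacadbaaea'
  #2 SA[2]=21  'aaea'
  #3 SA[3]=11  'abaeaacadbaaea'
  #4 SA[4]=16  'acadbaaea'
  #5 SA[5]=18  'adbaaea'
  #6 SA[6]=7  'adbeabaeaacadbaaea'
  #7 SA[7]=22  'aea'
  #8 SA[8]=13  'aeaacadbaaea'
  #9 SA[9]=0  'aecbddcadbeabaeaacadbaaea'
  #10 SA[10]=20  'baaea'
  #11 SA[11]=12  'baeaacadbaaea'
  #12 SA[12]=3  'bddcadbeabaeaacadbaaea'
  #13 SA[13]=9  'beabaeaacadbaaea'
  #14 SA[14]=17  'cadbaaea'
  #15 SA[15]=6  'cadbeabaeaacadbaaea'
  #16 SA[16]=2  'cbddcadbeabaeaacadbaaea'
  #17 SA[17]=19  'dbaaea'
  #18 SA[18]=8  'dbeabaeaacadbaaea'
  #19 SA[19]=5  'dcadbeabaeaacadbaaea'
  #20 SA[20]=4  'ddcadbeabaeaacadbaaea'
  #21 SA[21]=23  'ea'
  #22 SA[22]=14  'eaacadbaaea'
  #23 SA[23]=10  'eabaeaacadbaaea'
  #24 SA[24]=1  'ecbddcadbeabaeaacadbaaea'

SA = [24, 15, 21, 11, 16, 18, 7, 22, 13, 0, 20, 12, 3, 9, 17, 6, 2, 19, 8, 5, 4, 23, 14, 10, 1]
i: (SA[i-1],SA[i]) lcp shared
  1: (24,15) 1 'a'
  2: (15,21) 2 'aa'
  3: (21,11) 1 'a'
  4: (11,16) 1 'a'
  5: (16,18) 1 'a'
  6: (18,7) 3 'adb'
  7: (7,22) 1 'a'
  8: (22,13) 3 'aea'
  9: (13,0) 2 'ae'
  10: (0,20) 0 ''
  11: (20,12) 2 'ba'
  12: (12,3) 1 'b'
  13: (3,9) 1 'b'
  14: (9,17) 0 ''
  15: (17,6) 4 'cadb'
  16: (6,2) 1 'c'
  17: (2,19) 0 ''
  18: (19,8) 2 'db'
  19: (8,5) 1 'd'
  20: (5,4) 1 'd'
  21: (4,23) 0 ''
  22: (23,14) 2 'ea'
  23: (14,10) 2 'ea'
  24: (10,1) 1 'e'

n(n+1)/2 = 25·26/2 = 325
Σ LCP = 0 + 1 + 2 + 1 + 1 + 1 + 3 + 1 + 3 + 2 + 0 + 2 + 1 + 1 + 0 + 4 + 1 + 0 + 2 + 1 + 1 + 0 + 2 + 2 + 1 = 33
distinct = 325 − 33 = 292

292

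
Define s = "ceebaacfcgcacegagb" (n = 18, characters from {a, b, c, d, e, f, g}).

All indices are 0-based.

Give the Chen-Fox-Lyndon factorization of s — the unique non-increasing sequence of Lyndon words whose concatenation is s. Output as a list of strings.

emit factor 1: 'cee' (i=0, period=3)
emit factor 2: 'b' (i=3, period=1)
emit factor 3: 'aacfcgcacegagb' (i=4, period=14)

["cee", "b", "aacfcgcacegagb"]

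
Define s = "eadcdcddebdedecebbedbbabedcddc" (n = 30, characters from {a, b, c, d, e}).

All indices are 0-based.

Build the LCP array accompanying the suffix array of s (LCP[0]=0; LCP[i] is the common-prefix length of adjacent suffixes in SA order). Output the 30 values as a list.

rank | idx | suffix
   0 |  22 | abedcddc
   1 |   1 | adcdcddebdedecebbedbbabedcddc
   2 |  21 | babedcddc
   3 |  20 | bbabedcddc
   4 |  16 | bbedbbabedcddc
   5 |   9 | bdedecebbedbbabedcddc
   6 |  17 | bedbbabedcddc
   7 |  23 | bedcddc
   8 |  29 | c
   9 |   3 | cdcddebdedecebbedbbabedcddc
  10 |  26 | cddc
  11 |   5 | cddebdedecebbedbbabedcddc
  12 |  14 | cebbedbbabedcddc
  13 |  19 | dbbabedcddc
  14 |  28 | dc
  15 |   2 | dcdcddebdedecebbedbbabedcddc
  16 |  25 | dcddc
  17 |   4 | dcddebdedecebbedbbabedcddc
  18 |  27 | ddc
  19 |   6 | ddebdedecebbedbbabedcddc
  20 |   7 | debdedecebbedbbabedcddc
  21 |  12 | decebbedbbabedcddc
  22 |  10 | dedecebbedbbabedcddc
  23 |   0 | eadcdcddebdedecebbedbbabedcddc
  24 |  15 | ebbedbbabedcddc
  25 |   8 | ebdedecebbedbbabedcddc
  26 |  13 | ecebbedbbabedcddc
  27 |  18 | edbbabedcddc
  28 |  24 | edcddc
  29 |  11 | edecebbedbbabedcddc

SA = [22, 1, 21, 20, 16, 9, 17, 23, 29, 3, 26, 5, 14, 19, 28, 2, 25, 4, 27, 6, 7, 12, 10, 0, 15, 8, 13, 18, 24, 11]
i: (SA[i-1],SA[i]) lcp shared
  1: (22,1) 1 'a'
  2: (1,21) 0 ''
  3: (21,20) 1 'b'
  4: (20,16) 2 'bb'
  5: (16,9) 1 'b'
  6: (9,17) 1 'b'
  7: (17,23) 3 'bed'
  8: (23,29) 0 ''
  9: (29,3) 1 'c'
  10: (3,26) 2 'cd'
  11: (26,5) 3 'cdd'
  12: (5,14) 1 'c'
  13: (14,19) 0 ''
  14: (19,28) 1 'd'
  15: (28,2) 2 'dc'
  16: (2,25) 3 'dcd'
  17: (25,4) 4 'dcdd'
  18: (4,27) 1 'd'
  19: (27,6) 2 'dd'
  20: (6,7) 1 'd'
  21: (7,12) 2 'de'
  22: (12,10) 2 'de'
  23: (10,0) 0 ''
  24: (0,15) 1 'e'
  25: (15,8) 2 'eb'
  26: (8,13) 1 'e'
  27: (13,18) 1 'e'
  28: (18,24) 2 'ed'
  29: (24,11) 2 'ed'

[0, 1, 0, 1, 2, 1, 1, 3, 0, 1, 2, 3, 1, 0, 1, 2, 3, 4, 1, 2, 1, 2, 2, 0, 1, 2, 1, 1, 2, 2]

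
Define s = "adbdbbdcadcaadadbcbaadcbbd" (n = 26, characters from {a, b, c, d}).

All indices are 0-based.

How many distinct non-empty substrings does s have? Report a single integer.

rank→(start, suffix):
  0 → (11, 'aadadbcbaadcbbd')
  1 → (19, 'aadcbbd')
  2 → (12, 'adadbcbaadcbbd')
  3 → (14, 'adbcbaadcbbd')
  4 → (0, 'adbdbbdcadcaadadbcbaadcbbd')
  5 → (8, 'adcaadadbcbaadcbbd')
  6 → (20, 'adcbbd')
  7 → (18, 'baadcbbd')
  8 → (23, 'bbd')
  9 → (4, 'bbdcadcaadadbcbaadcbbd')
  10 → (16, 'bcbaadcbbd')
  11 → (24, 'bd')
  12 → (2, 'bdbbdcadcaadadbcbaadcbbd')
  13 → (5, 'bdcadcaadadbcbaadcbbd')
  14 → (10, 'caadadbcbaadcbbd')
  15 → (7, 'cadcaadadbcbaadcbbd')
  16 → (17, 'cbaadcbbd')
  17 → (22, 'cbbd')
  18 → (25, 'd')
  19 → (13, 'dadbcbaadcbbd')
  20 → (3, 'dbbdcadcaadadbcbaadcbbd')
  21 → (15, 'dbcbaadcbbd')
  22 → (1, 'dbdbbdcadcaadadbcbaadcbbd')
  23 → (9, 'dcaadadbcbaadcbbd')
  24 → (6, 'dcadcaadadbcbaadcbbd')
  25 → (21, 'dcbbd')

SA = [11, 19, 12, 14, 0, 8, 20, 18, 23, 4, 16, 24, 2, 5, 10, 7, 17, 22, 25, 13, 3, 15, 1, 9, 6, 21]
[i] adj suffixes → lcp
  [1] 11/19 → 3 ('aad')
  [2] 19/12 → 1 ('a')
  [3] 12/14 → 2 ('ad')
  [4] 14/0 → 3 ('adb')
  [5] 0/8 → 2 ('ad')
  [6] 8/20 → 3 ('adc')
  [7] 20/18 → 0 ('')
  [8] 18/23 → 1 ('b')
  [9] 23/4 → 3 ('bbd')
  [10] 4/16 → 1 ('b')
  [11] 16/24 → 1 ('b')
  [12] 24/2 → 2 ('bd')
  [13] 2/5 → 2 ('bd')
  [14] 5/10 → 0 ('')
  [15] 10/7 → 2 ('ca')
  [16] 7/17 → 1 ('c')
  [17] 17/22 → 2 ('cb')
  [18] 22/25 → 0 ('')
  [19] 25/13 → 1 ('d')
  [20] 13/3 → 1 ('d')
  [21] 3/15 → 2 ('db')
  [22] 15/1 → 2 ('db')
  [23] 1/9 → 1 ('d')
  [24] 9/6 → 3 ('dca')
  [25] 6/21 → 2 ('dc')

n(n+1)/2 = 26·27/2 = 351
Σ LCP = 0 + 3 + 1 + 2 + 3 + 2 + 3 + 0 + 1 + 3 + 1 + 1 + 2 + 2 + 0 + 2 + 1 + 2 + 0 + 1 + 1 + 2 + 2 + 1 + 3 + 2 = 41
distinct = 351 − 41 = 310

310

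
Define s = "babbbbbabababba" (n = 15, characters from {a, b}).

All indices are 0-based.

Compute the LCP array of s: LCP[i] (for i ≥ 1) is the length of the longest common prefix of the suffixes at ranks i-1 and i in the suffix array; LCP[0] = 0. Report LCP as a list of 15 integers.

rank→(start, suffix):
  0 → (14, 'a')
  1 → (7, 'abababba')
  2 → (9, 'ababba')
  3 → (11, 'abba')
  4 → (1, 'abbbbbabababba')
  5 → (13, 'ba')
  6 → (6, 'babababba')
  7 → (8, 'bababba')
  8 → (10, 'babba')
  9 → (0, 'babbbbbabababba')
  10 → (12, 'bba')
  11 → (5, 'bbabababba')
  12 → (4, 'bbbabababba')
  13 → (3, 'bbbbabababba')
  14 → (2, 'bbbbbabababba')

SA = [14, 7, 9, 11, 1, 13, 6, 8, 10, 0, 12, 5, 4, 3, 2]
[i] adj suffixes → lcp
  [1] 14/7 → 1 ('a')
  [2] 7/9 → 4 ('abab')
  [3] 9/11 → 2 ('ab')
  [4] 11/1 → 3 ('abb')
  [5] 1/13 → 0 ('')
  [6] 13/6 → 2 ('ba')
  [7] 6/8 → 5 ('babab')
  [8] 8/10 → 3 ('bab')
  [9] 10/0 → 4 ('babb')
  [10] 0/12 → 1 ('b')
  [11] 12/5 → 3 ('bba')
  [12] 5/4 → 2 ('bb')
  [13] 4/3 → 3 ('bbb')
  [14] 3/2 → 4 ('bbbb')

[0, 1, 4, 2, 3, 0, 2, 5, 3, 4, 1, 3, 2, 3, 4]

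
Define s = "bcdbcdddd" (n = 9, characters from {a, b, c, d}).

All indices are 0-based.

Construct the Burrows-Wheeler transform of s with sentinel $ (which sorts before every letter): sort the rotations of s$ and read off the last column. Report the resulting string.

d$dbbdcddc

rank  rotation    last
    0  $bcdbcdddd  d
    1  bcdbcdddd$  $
    2  bcdddd$bcd  d
    3  cdbcdddd$b  b
    4  cdddd$bcdb  b
    5  d$bcdbcddd  d
    6  dbcdddd$bc  c
    7  dd$bcdbcdd  d
    8  ddd$bcdbcd  d
    9  dddd$bcdbc  c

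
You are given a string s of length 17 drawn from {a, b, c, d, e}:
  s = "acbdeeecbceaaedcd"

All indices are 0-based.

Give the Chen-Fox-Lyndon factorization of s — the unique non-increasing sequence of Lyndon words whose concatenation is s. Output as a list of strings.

emit factor 1: 'acbdeeecbce' (i=0, period=11)
emit factor 2: 'aaedcd' (i=11, period=6)

["acbdeeecbce", "aaedcd"]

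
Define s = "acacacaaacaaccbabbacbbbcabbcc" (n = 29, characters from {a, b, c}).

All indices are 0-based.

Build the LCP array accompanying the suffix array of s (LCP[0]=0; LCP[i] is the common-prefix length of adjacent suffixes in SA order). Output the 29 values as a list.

rank→(start, suffix):
  0 → (6, 'aaacaaccbabbacbbbcabbcc')
  1 → (7, 'aacaaccbabbacbbbcabbcc')
  2 → (10, 'aaccbabbacbbbcabbcc')
  3 → (15, 'abbacbbbcabbcc')
  4 → (24, 'abbcc')
  5 → (4, 'acaaacaaccbabbacbbbcabbcc')
  6 → (8, 'acaaccbabbacbbbcabbcc')
  7 → (2, 'acacaaacaaccbabbacbbbcabbcc')
  8 → (0, 'acacacaaacaaccbabbacbbbcabbcc')
  9 → (18, 'acbbbcabbcc')
  10 → (11, 'accbabbacbbbcabbcc')
  11 → (14, 'babbacbbbcabbcc')
  12 → (17, 'bacbbbcabbcc')
  13 → (16, 'bbacbbbcabbcc')
  14 → (20, 'bbbcabbcc')
  15 → (21, 'bbcabbcc')
  16 → (25, 'bbcc')
  17 → (22, 'bcabbcc')
  18 → (26, 'bcc')
  19 → (28, 'c')
  20 → (5, 'caaacaaccbabbacbbbcabbcc')
  21 → (9, 'caaccbabbacbbbcabbcc')
  22 → (23, 'cabbcc')
  23 → (3, 'cacaaacaaccbabbacbbbcabbcc')
  24 → (1, 'cacacaaacaaccbabbacbbbcabbcc')
  25 → (13, 'cbabbacbbbcabbcc')
  26 → (19, 'cbbbcabbcc')
  27 → (27, 'cc')
  28 → (12, 'ccbabbacbbbcabbcc')

SA = [6, 7, 10, 15, 24, 4, 8, 2, 0, 18, 11, 14, 17, 16, 20, 21, 25, 22, 26, 28, 5, 9, 23, 3, 1, 13, 19, 27, 12]
[i] adj suffixes → lcp
  [1] 6/7 → 2 ('aa')
  [2] 7/10 → 3 ('aac')
  [3] 10/15 → 1 ('a')
  [4] 15/24 → 3 ('abb')
  [5] 24/4 → 1 ('a')
  [6] 4/8 → 4 ('acaa')
  [7] 8/2 → 3 ('aca')
  [8] 2/0 → 5 ('acaca')
  [9] 0/18 → 2 ('ac')
  [10] 18/11 → 2 ('ac')
  [11] 11/14 → 0 ('')
  [12] 14/17 → 2 ('ba')
  [13] 17/16 → 1 ('b')
  [14] 16/20 → 2 ('bb')
  [15] 20/21 → 2 ('bb')
  [16] 21/25 → 3 ('bbc')
  [17] 25/22 → 1 ('b')
  [18] 22/26 → 2 ('bc')
  [19] 26/28 → 0 ('')
  [20] 28/5 → 1 ('c')
  [21] 5/9 → 3 ('caa')
  [22] 9/23 → 2 ('ca')
  [23] 23/3 → 2 ('ca')
  [24] 3/1 → 4 ('caca')
  [25] 1/13 → 1 ('c')
  [26] 13/19 → 2 ('cb')
  [27] 19/27 → 1 ('c')
  [28] 27/12 → 2 ('cc')

[0, 2, 3, 1, 3, 1, 4, 3, 5, 2, 2, 0, 2, 1, 2, 2, 3, 1, 2, 0, 1, 3, 2, 2, 4, 1, 2, 1, 2]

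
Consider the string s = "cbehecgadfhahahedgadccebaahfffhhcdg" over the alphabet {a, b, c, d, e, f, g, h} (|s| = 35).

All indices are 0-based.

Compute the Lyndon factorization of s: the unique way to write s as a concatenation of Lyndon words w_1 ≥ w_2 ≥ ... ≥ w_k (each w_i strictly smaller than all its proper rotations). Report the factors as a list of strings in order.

["c", "behecg", "adfhahahedg", "adcceb", "aahfffhhcdg"]

emit factor 1: 'c' (i=0, period=1)
emit factor 2: 'behecg' (i=1, period=6)
emit factor 3: 'adfhahahedg' (i=7, period=11)
emit factor 4: 'adcceb' (i=18, period=6)
emit factor 5: 'aahfffhhcdg' (i=24, period=11)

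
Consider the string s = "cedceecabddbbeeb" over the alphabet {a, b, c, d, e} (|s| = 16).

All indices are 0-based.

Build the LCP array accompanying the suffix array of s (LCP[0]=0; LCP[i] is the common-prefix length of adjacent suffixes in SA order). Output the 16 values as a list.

[0, 0, 1, 1, 1, 0, 1, 2, 0, 1, 1, 0, 1, 1, 1, 2]

sorted suffixes:
  #0 SA[0]=7  'abddbbeeb'
  #1 SA[1]=15  'b'
  #2 SA[2]=11  'bbeeb'
  #3 SA[3]=8  'bddbbeeb'
  #4 SA[4]=12  'beeb'
  #5 SA[5]=6  'cabddbbeeb'
  #6 SA[6]=0  'cedceecabddbbeeb'
  #7 SA[7]=3  'ceecabddbbeeb'
  #8 SA[8]=10  'dbbeeb'
  #9 SA[9]=2  'dceecabddbbeeb'
  #10 SA[10]=9  'ddbbeeb'
  #11 SA[11]=14  'eb'
  #12 SA[12]=5  'ecabddbbeeb'
  #13 SA[13]=1  'edceecabddbbeeb'
  #14 SA[14]=13  'eeb'
  #15 SA[15]=4  'eecabddbbeeb'

SA = [7, 15, 11, 8, 12, 6, 0, 3, 10, 2, 9, 14, 5, 1, 13, 4]
i: (SA[i-1],SA[i]) lcp shared
  1: (7,15) 0 ''
  2: (15,11) 1 'b'
  3: (11,8) 1 'b'
  4: (8,12) 1 'b'
  5: (12,6) 0 ''
  6: (6,0) 1 'c'
  7: (0,3) 2 'ce'
  8: (3,10) 0 ''
  9: (10,2) 1 'd'
  10: (2,9) 1 'd'
  11: (9,14) 0 ''
  12: (14,5) 1 'e'
  13: (5,1) 1 'e'
  14: (1,13) 1 'e'
  15: (13,4) 2 'ee'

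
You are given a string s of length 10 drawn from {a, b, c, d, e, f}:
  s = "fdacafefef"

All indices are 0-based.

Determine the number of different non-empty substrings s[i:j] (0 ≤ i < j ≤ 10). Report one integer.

47

sorted suffixes:
  #0 SA[0]=2  'acafefef'
  #1 SA[1]=4  'afefef'
  #2 SA[2]=3  'cafefef'
  #3 SA[3]=1  'dacafefef'
  #4 SA[4]=8  'ef'
  #5 SA[5]=6  'efef'
  #6 SA[6]=9  'f'
  #7 SA[7]=0  'fdacafefef'
  #8 SA[8]=7  'fef'
  #9 SA[9]=5  'fefef'

SA = [2, 4, 3, 1, 8, 6, 9, 0, 7, 5]
rank  pair      lcp
   1  s[2:],s[4:]  1  'a'
   2  s[4:],s[3:]  0  ''
   3  s[3:],s[1:]  0  ''
   4  s[1:],s[8:]  0  ''
   5  s[8:],s[6:]  2  'ef'
   6  s[6:],s[9:]  0  ''
   7  s[9:],s[0:]  1  'f'
   8  s[0:],s[7:]  1  'f'
   9  s[7:],s[5:]  3  'fef'

n(n+1)/2 = 10·11/2 = 55
Σ LCP = 0 + 1 + 0 + 0 + 0 + 2 + 0 + 1 + 1 + 3 = 8
distinct = 55 − 8 = 47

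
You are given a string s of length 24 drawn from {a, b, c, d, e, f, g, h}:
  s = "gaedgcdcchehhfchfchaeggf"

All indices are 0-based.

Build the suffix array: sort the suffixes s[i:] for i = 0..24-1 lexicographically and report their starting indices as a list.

[1, 19, 7, 5, 17, 8, 14, 6, 3, 2, 20, 10, 23, 16, 13, 0, 4, 22, 21, 18, 9, 15, 12, 11]

sorted suffixes:
  #0 SA[0]=1  'aedgcdcchehhfchfchaeggf'
  #1 SA[1]=19  'aeggf'
  #2 SA[2]=7  'cchehhfchfchaeggf'
  #3 SA[3]=5  'cdcchehhfchfchaeggf'
  #4 SA[4]=17  'chaeggf'
  #5 SA[5]=8  'chehhfchfchaeggf'
  #6 SA[6]=14  'chfchaeggf'
  #7 SA[7]=6  'dcchehhfchfchaeggf'
  #8 SA[8]=3  'dgcdcchehhfchfchaeggf'
  #9 SA[9]=2  'edgcdcchehhfchfchaeggf'
  #10 SA[10]=20  'eggf'
  #11 SA[11]=10  'ehhfchfchaeggf'
  #12 SA[12]=23  'f'
  #13 SA[13]=16  'fchaeggf'
  #14 SA[14]=13  'fchfchaeggf'
  #15 SA[15]=0  'gaedgcdcchehhfchfchaeggf'
  #16 SA[16]=4  'gcdcchehhfchfchaeggf'
  #17 SA[17]=22  'gf'
  #18 SA[18]=21  'ggf'
  #19 SA[19]=18  'haeggf'
  #20 SA[20]=9  'hehhfchfchaeggf'
  #21 SA[21]=15  'hfchaeggf'
  #22 SA[22]=12  'hfchfchaeggf'
  #23 SA[23]=11  'hhfchfchaeggf'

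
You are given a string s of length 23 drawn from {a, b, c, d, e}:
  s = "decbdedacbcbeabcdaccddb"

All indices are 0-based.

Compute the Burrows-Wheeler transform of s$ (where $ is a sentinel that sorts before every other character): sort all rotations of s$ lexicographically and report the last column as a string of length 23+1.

rank  rotation                  last
    0  $decbdedacbcbeabcdaccddb  b
    1  abcdaccddb$decbdedacbcbe  e
    2  acbcbeabcdaccddb$decbded  d
    3  accddb$decbdedacbcbeabcd  d
    4  b$decbdedacbcbeabcdaccdd  d
    5  bcbeabcdaccddb$decbdedac  c
    6  bcdaccddb$decbdedacbcbea  a
    7  bdedacbcbeabcdaccddb$dec  c
    8  beabcdaccddb$decbdedacbc  c
    9  cbcbeabcdaccddb$decbdeda  a
   10  cbdedacbcbeabcdaccddb$de  e
   11  cbeabcdaccddb$decbdedacb  b
   12  ccddb$decbdedacbcbeabcda  a
   13  cdaccddb$decbdedacbcbeab  b
   14  cddb$decbdedacbcbeabcdac  c
   15  dacbcbeabcdaccddb$decbde  e
   16  daccddb$decbdedacbcbeabc  c
   17  db$decbdedacbcbeabcdaccd  d
   18  ddb$decbdedacbcbeabcdacc  c
   19  decbdedacbcbeabcdaccddb$  $
   20  dedacbcbeabcdaccddb$decb  b
   21  eabcdaccddb$decbdedacbcb  b
   22  ecbdedacbcbeabcdaccddb$d  d
   23  edacbcbeabcdaccddb$decbd  d

bedddcaccaebabcecdc$bbdd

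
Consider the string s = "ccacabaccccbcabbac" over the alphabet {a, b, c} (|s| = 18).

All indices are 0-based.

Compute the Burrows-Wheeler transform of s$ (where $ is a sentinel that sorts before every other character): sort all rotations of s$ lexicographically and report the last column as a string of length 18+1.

cccbcbbaacaabcc$cca

rank  rotation             last
    0  $ccacabaccccbcabbac  c
    1  abaccccbcabbac$ccac  c
    2  abbac$ccacabaccccbc  c
    3  ac$ccacabaccccbcabb  b
    4  acabaccccbcabbac$cc  c
    5  accccbcabbac$ccacab  b
    6  bac$ccacabaccccbcab  b
    7  baccccbcabbac$ccaca  a
    8  bbac$ccacabaccccbca  a
    9  bcabbac$ccacabacccc  c
   10  c$ccacabaccccbcabba  a
   11  cabaccccbcabbac$cca  a
   12  cabbac$ccacabaccccb  b
   13  cacabaccccbcabbac$c  c
   14  cbcabbac$ccacabaccc  c
   15  ccacabaccccbcabbac$  $
   16  ccbcabbac$ccacabacc  c
   17  cccbcabbac$ccacabac  c
   18  ccccbcabbac$ccacaba  a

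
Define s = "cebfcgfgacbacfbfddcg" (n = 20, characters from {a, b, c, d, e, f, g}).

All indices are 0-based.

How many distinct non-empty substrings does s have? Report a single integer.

194

rank | idx | suffix
   0 |   8 | acbacfbfddcg
   1 |  11 | acfbfddcg
   2 |  10 | bacfbfddcg
   3 |   2 | bfcgfgacbacfbfddcg
   4 |  14 | bfddcg
   5 |   9 | cbacfbfddcg
   6 |   0 | cebfcgfgacbacfbfddcg
   7 |  12 | cfbfddcg
   8 |  18 | cg
   9 |   4 | cgfgacbacfbfddcg
  10 |  17 | dcg
  11 |  16 | ddcg
  12 |   1 | ebfcgfgacbacfbfddcg
  13 |  13 | fbfddcg
  14 |   3 | fcgfgacbacfbfddcg
  15 |  15 | fddcg
  16 |   6 | fgacbacfbfddcg
  17 |  19 | g
  18 |   7 | gacbacfbfddcg
  19 |   5 | gfgacbacfbfddcg

SA = [8, 11, 10, 2, 14, 9, 0, 12, 18, 4, 17, 16, 1, 13, 3, 15, 6, 19, 7, 5]
[i] adj suffixes → lcp
  [1] 8/11 → 2 ('ac')
  [2] 11/10 → 0 ('')
  [3] 10/2 → 1 ('b')
  [4] 2/14 → 2 ('bf')
  [5] 14/9 → 0 ('')
  [6] 9/0 → 1 ('c')
  [7] 0/12 → 1 ('c')
  [8] 12/18 → 1 ('c')
  [9] 18/4 → 2 ('cg')
  [10] 4/17 → 0 ('')
  [11] 17/16 → 1 ('d')
  [12] 16/1 → 0 ('')
  [13] 1/13 → 0 ('')
  [14] 13/3 → 1 ('f')
  [15] 3/15 → 1 ('f')
  [16] 15/6 → 1 ('f')
  [17] 6/19 → 0 ('')
  [18] 19/7 → 1 ('g')
  [19] 7/5 → 1 ('g')

n(n+1)/2 = 20·21/2 = 210
Σ LCP = 0 + 2 + 0 + 1 + 2 + 0 + 1 + 1 + 1 + 2 + 0 + 1 + 0 + 0 + 1 + 1 + 1 + 0 + 1 + 1 = 16
distinct = 210 − 16 = 194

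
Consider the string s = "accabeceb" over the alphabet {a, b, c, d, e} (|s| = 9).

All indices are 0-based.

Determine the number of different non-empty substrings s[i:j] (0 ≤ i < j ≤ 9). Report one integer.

40

sorted suffixes:
  #0 SA[0]=3  'abeceb'
  #1 SA[1]=0  'accabeceb'
  #2 SA[2]=8  'b'
  #3 SA[3]=4  'beceb'
  #4 SA[4]=2  'cabeceb'
  #5 SA[5]=1  'ccabeceb'
  #6 SA[6]=6  'ceb'
  #7 SA[7]=7  'eb'
  #8 SA[8]=5  'eceb'

SA = [3, 0, 8, 4, 2, 1, 6, 7, 5]
i: (SA[i-1],SA[i]) lcp shared
  1: (3,0) 1 'a'
  2: (0,8) 0 ''
  3: (8,4) 1 'b'
  4: (4,2) 0 ''
  5: (2,1) 1 'c'
  6: (1,6) 1 'c'
  7: (6,7) 0 ''
  8: (7,5) 1 'e'

n(n+1)/2 = 9·10/2 = 45
Σ LCP = 0 + 1 + 0 + 1 + 0 + 1 + 1 + 0 + 1 = 5
distinct = 45 − 5 = 40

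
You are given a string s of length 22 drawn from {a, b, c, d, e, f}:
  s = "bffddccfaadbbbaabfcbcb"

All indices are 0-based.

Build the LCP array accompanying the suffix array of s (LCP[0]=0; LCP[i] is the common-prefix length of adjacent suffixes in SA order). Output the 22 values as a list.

sorted suffixes:
  #0 SA[0]=14  'aabfcbcb'
  #1 SA[1]=8  'aadbbbaabfcbcb'
  #2 SA[2]=15  'abfcbcb'
  #3 SA[3]=9  'adbbbaabfcbcb'
  #4 SA[4]=21  'b'
  #5 SA[5]=13  'baabfcbcb'
  #6 SA[6]=12  'bbaabfcbcb'
  #7 SA[7]=11  'bbbaabfcbcb'
  #8 SA[8]=19  'bcb'
  #9 SA[9]=16  'bfcbcb'
  #10 SA[10]=0  'bffddccfaadbbbaabfcbcb'
  #11 SA[11]=20  'cb'
  #12 SA[12]=18  'cbcb'
  #13 SA[13]=5  'ccfaadbbbaabfcbcb'
  #14 SA[14]=6  'cfaadbbbaabfcbcb'
  #15 SA[15]=10  'dbbbaabfcbcb'
  #16 SA[16]=4  'dccfaadbbbaabfcbcb'
  #17 SA[17]=3  'ddccfaadbbbaabfcbcb'
  #18 SA[18]=7  'faadbbbaabfcbcb'
  #19 SA[19]=17  'fcbcb'
  #20 SA[20]=2  'fddccfaadbbbaabfcbcb'
  #21 SA[21]=1  'ffddccfaadbbbaabfcbcb'

SA = [14, 8, 15, 9, 21, 13, 12, 11, 19, 16, 0, 20, 18, 5, 6, 10, 4, 3, 7, 17, 2, 1]
[i] adj suffixes → lcp
  [1] 14/8 → 2 ('aa')
  [2] 8/15 → 1 ('a')
  [3] 15/9 → 1 ('a')
  [4] 9/21 → 0 ('')
  [5] 21/13 → 1 ('b')
  [6] 13/12 → 1 ('b')
  [7] 12/11 → 2 ('bb')
  [8] 11/19 → 1 ('b')
  [9] 19/16 → 1 ('b')
  [10] 16/0 → 2 ('bf')
  [11] 0/20 → 0 ('')
  [12] 20/18 → 2 ('cb')
  [13] 18/5 → 1 ('c')
  [14] 5/6 → 1 ('c')
  [15] 6/10 → 0 ('')
  [16] 10/4 → 1 ('d')
  [17] 4/3 → 1 ('d')
  [18] 3/7 → 0 ('')
  [19] 7/17 → 1 ('f')
  [20] 17/2 → 1 ('f')
  [21] 2/1 → 1 ('f')

[0, 2, 1, 1, 0, 1, 1, 2, 1, 1, 2, 0, 2, 1, 1, 0, 1, 1, 0, 1, 1, 1]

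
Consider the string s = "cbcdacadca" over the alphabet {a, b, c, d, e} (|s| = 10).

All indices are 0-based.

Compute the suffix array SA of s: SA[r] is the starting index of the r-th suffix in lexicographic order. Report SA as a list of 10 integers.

rank | idx | suffix
   0 |   9 | a
   1 |   4 | acadca
   2 |   6 | adca
   3 |   1 | bcdacadca
   4 |   8 | ca
   5 |   5 | cadca
   6 |   0 | cbcdacadca
   7 |   2 | cdacadca
   8 |   3 | dacadca
   9 |   7 | dca

[9, 4, 6, 1, 8, 5, 0, 2, 3, 7]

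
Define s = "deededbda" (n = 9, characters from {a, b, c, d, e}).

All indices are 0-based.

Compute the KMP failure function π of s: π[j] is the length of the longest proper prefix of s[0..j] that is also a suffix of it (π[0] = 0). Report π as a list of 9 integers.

π[0] = 0
j=1 s[j]='e': π[1]=0 (border '')
j=2 s[j]='e': π[2]=0 (border '')
j=3 s[j]='d': π[3]=1 (border 'd')
j=4 s[j]='e': π[4]=2 (border 'de')
j=5 s[j]='d': k: 2→0; π[5]=1 (border 'd')
j=6 s[j]='b': k: 1→0; π[6]=0 (border '')
j=7 s[j]='d': π[7]=1 (border 'd')
j=8 s[j]='a': k: 1→0; π[8]=0 (border '')

[0, 0, 0, 1, 2, 1, 0, 1, 0]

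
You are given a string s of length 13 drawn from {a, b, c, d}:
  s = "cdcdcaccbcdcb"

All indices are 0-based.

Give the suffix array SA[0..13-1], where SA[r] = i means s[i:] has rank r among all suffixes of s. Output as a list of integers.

[5, 12, 8, 4, 11, 7, 6, 2, 9, 0, 3, 10, 1]

rank | idx | suffix
   0 |   5 | accbcdcb
   1 |  12 | b
   2 |   8 | bcdcb
   3 |   4 | caccbcdcb
   4 |  11 | cb
   5 |   7 | cbcdcb
   6 |   6 | ccbcdcb
   7 |   2 | cdcaccbcdcb
   8 |   9 | cdcb
   9 |   0 | cdcdcaccbcdcb
  10 |   3 | dcaccbcdcb
  11 |  10 | dcb
  12 |   1 | dcdcaccbcdcb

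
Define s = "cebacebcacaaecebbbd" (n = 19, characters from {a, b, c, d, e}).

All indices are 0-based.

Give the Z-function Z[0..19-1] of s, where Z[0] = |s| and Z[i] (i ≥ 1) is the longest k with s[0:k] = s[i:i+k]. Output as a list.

[19, 0, 0, 0, 3, 0, 0, 1, 0, 1, 0, 0, 0, 3, 0, 0, 0, 0, 0]

Z[0]=19
i=1: outside box; Z[1]=0
i=2: outside box; Z[2]=0
i=3: outside box; Z[3]=0
i=4: outside box; Z[4]=3 extend→box=[4,7)
i=5: min(r-i=2, Z[1]=0)=0; Z[5]=0
i=6: min(r-i=1, Z[2]=0)=0; Z[6]=0
i=7: outside box; Z[7]=1 extend→box=[7,8)
i=8: outside box; Z[8]=0
i=9: outside box; Z[9]=1 extend→box=[9,10)
i=10: outside box; Z[10]=0
i=11: outside box; Z[11]=0
i=12: outside box; Z[12]=0
i=13: outside box; Z[13]=3 extend→box=[13,16)
i=14: min(r-i=2, Z[1]=0)=0; Z[14]=0
i=15: min(r-i=1, Z[2]=0)=0; Z[15]=0
i=16: outside box; Z[16]=0
i=17: outside box; Z[17]=0
i=18: outside box; Z[18]=0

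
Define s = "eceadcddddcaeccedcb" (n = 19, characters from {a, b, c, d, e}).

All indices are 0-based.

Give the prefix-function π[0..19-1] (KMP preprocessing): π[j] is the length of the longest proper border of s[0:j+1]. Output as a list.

π[0] = 0
j=1 s[j]='c': π[1]=0 (border '')
j=2 s[j]='e': π[2]=1 (border 'e')
j=3 s[j]='a': k: 1→0; π[3]=0 (border '')
j=4 s[j]='d': π[4]=0 (border '')
j=5 s[j]='c': π[5]=0 (border '')
j=6 s[j]='d': π[6]=0 (border '')
j=7 s[j]='d': π[7]=0 (border '')
j=8 s[j]='d': π[8]=0 (border '')
j=9 s[j]='d': π[9]=0 (border '')
j=10 s[j]='c': π[10]=0 (border '')
j=11 s[j]='a': π[11]=0 (border '')
j=12 s[j]='e': π[12]=1 (border 'e')
j=13 s[j]='c': π[13]=2 (border 'ec')
j=14 s[j]='c': k: 2→0; π[14]=0 (border '')
j=15 s[j]='e': π[15]=1 (border 'e')
j=16 s[j]='d': k: 1→0; π[16]=0 (border '')
j=17 s[j]='c': π[17]=0 (border '')
j=18 s[j]='b': π[18]=0 (border '')

[0, 0, 1, 0, 0, 0, 0, 0, 0, 0, 0, 0, 1, 2, 0, 1, 0, 0, 0]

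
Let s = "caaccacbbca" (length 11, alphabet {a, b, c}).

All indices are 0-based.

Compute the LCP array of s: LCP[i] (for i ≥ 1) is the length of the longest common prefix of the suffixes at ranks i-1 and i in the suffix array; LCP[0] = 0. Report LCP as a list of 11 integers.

[0, 1, 1, 2, 0, 1, 0, 2, 2, 1, 1]

rank | idx | suffix
   0 |  10 | a
   1 |   1 | aaccacbbca
   2 |   5 | acbbca
   3 |   2 | accacbbca
   4 |   7 | bbca
   5 |   8 | bca
   6 |   9 | ca
   7 |   0 | caaccacbbca
   8 |   4 | cacbbca
   9 |   6 | cbbca
  10 |   3 | ccacbbca

SA = [10, 1, 5, 2, 7, 8, 9, 0, 4, 6, 3]
rank  pair      lcp
   1  s[10:],s[1:]  1  'a'
   2  s[1:],s[5:]  1  'a'
   3  s[5:],s[2:]  2  'ac'
   4  s[2:],s[7:]  0  ''
   5  s[7:],s[8:]  1  'b'
   6  s[8:],s[9:]  0  ''
   7  s[9:],s[0:]  2  'ca'
   8  s[0:],s[4:]  2  'ca'
   9  s[4:],s[6:]  1  'c'
  10  s[6:],s[3:]  1  'c'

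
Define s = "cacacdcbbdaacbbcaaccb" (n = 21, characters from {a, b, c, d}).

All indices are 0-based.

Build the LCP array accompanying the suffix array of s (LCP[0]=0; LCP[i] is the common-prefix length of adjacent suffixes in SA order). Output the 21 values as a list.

[0, 3, 1, 2, 2, 2, 0, 1, 2, 1, 1, 0, 2, 3, 1, 2, 3, 1, 1, 0, 1]

sorted suffixes:
  #0 SA[0]=10  'aacbbcaaccb'
  #1 SA[1]=16  'aaccb'
  #2 SA[2]=1  'acacdcbbdaacbbcaaccb'
  #3 SA[3]=11  'acbbcaaccb'
  #4 SA[4]=17  'accb'
  #5 SA[5]=3  'acdcbbdaacbbcaaccb'
  #6 SA[6]=20  'b'
  #7 SA[7]=13  'bbcaaccb'
  #8 SA[8]=7  'bbdaacbbcaaccb'
  #9 SA[9]=14  'bcaaccb'
  #10 SA[10]=8  'bdaacbbcaaccb'
  #11 SA[11]=15  'caaccb'
  #12 SA[12]=0  'cacacdcbbdaacbbcaaccb'
  #13 SA[13]=2  'cacdcbbdaacbbcaaccb'
  #14 SA[14]=19  'cb'
  #15 SA[15]=12  'cbbcaaccb'
  #16 SA[16]=6  'cbbdaacbbcaaccb'
  #17 SA[17]=18  'ccb'
  #18 SA[18]=4  'cdcbbdaacbbcaaccb'
  #19 SA[19]=9  'daacbbcaaccb'
  #20 SA[20]=5  'dcbbdaacbbcaaccb'

SA = [10, 16, 1, 11, 17, 3, 20, 13, 7, 14, 8, 15, 0, 2, 19, 12, 6, 18, 4, 9, 5]
[i] adj suffixes → lcp
  [1] 10/16 → 3 ('aac')
  [2] 16/1 → 1 ('a')
  [3] 1/11 → 2 ('ac')
  [4] 11/17 → 2 ('ac')
  [5] 17/3 → 2 ('ac')
  [6] 3/20 → 0 ('')
  [7] 20/13 → 1 ('b')
  [8] 13/7 → 2 ('bb')
  [9] 7/14 → 1 ('b')
  [10] 14/8 → 1 ('b')
  [11] 8/15 → 0 ('')
  [12] 15/0 → 2 ('ca')
  [13] 0/2 → 3 ('cac')
  [14] 2/19 → 1 ('c')
  [15] 19/12 → 2 ('cb')
  [16] 12/6 → 3 ('cbb')
  [17] 6/18 → 1 ('c')
  [18] 18/4 → 1 ('c')
  [19] 4/9 → 0 ('')
  [20] 9/5 → 1 ('d')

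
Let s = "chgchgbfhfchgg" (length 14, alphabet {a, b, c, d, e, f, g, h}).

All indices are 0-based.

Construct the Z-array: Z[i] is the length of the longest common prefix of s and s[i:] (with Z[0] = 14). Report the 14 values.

Z[0]=14
i=1: i≥r, start 0; Z[1]=0
i=2: i≥r, start 0; Z[2]=0
i=3: i≥r, start 0; Z[3]=3 extend→box=[3,6)
i=4: min(r-i=2, Z[1]=0)=0; Z[4]=0
i=5: min(r-i=1, Z[2]=0)=0; Z[5]=0
i=6: i≥r, start 0; Z[6]=0
i=7: i≥r, start 0; Z[7]=0
i=8: i≥r, start 0; Z[8]=0
i=9: i≥r, start 0; Z[9]=0
i=10: i≥r, start 0; Z[10]=3 extend→box=[10,13)
i=11: min(r-i=2, Z[1]=0)=0; Z[11]=0
i=12: min(r-i=1, Z[2]=0)=0; Z[12]=0
i=13: i≥r, start 0; Z[13]=0

[14, 0, 0, 3, 0, 0, 0, 0, 0, 0, 3, 0, 0, 0]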